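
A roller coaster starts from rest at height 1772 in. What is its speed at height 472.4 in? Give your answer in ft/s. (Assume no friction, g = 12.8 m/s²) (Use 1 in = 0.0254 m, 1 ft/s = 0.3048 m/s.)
Convert to SI: h₁−h₂ = 33.0098 m
mgh₁ = mgh₂ + ½mv² ⇒ v = √(2g(h₁−h₂)) = √(2·12.8·33.0098) = 29.0698 m/s = 95.37 ft/s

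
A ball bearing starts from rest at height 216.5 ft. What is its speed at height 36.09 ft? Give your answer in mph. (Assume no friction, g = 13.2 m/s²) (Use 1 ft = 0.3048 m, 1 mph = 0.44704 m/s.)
Convert to SI: h₁−h₂ = 54.989 m
mgh₁ = mgh₂ + ½mv² ⇒ v = √(2g(h₁−h₂)) = √(2·13.2·54.989) = 38.1013 m/s = 85.23 mph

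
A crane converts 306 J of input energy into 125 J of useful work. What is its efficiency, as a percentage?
η = W_out/W_in = 125/306 = 40.85%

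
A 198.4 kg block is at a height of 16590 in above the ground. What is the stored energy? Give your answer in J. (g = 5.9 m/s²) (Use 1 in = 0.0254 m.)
Convert to SI: m = 198.4 kg, h = 421.386 m
PE = mgh = (198.4)(5.9)(421.386) = 493300 J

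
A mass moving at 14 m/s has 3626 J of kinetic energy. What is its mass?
m = 2·KE/v² = 2·3626/(14)² = 37.0 kg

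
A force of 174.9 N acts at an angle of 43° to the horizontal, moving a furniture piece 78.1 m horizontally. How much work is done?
W = F·d·cosθ = (174.9)(78.1)cos(43°) = 9990 J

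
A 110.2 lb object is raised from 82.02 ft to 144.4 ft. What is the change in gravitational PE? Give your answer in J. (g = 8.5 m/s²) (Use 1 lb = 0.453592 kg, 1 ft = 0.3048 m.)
Convert to SI: m = 49.9858 kg, Δh = 19.0134 m
ΔPE = mgΔh = (49.9858)(8.5)(19.0134) = 8078 J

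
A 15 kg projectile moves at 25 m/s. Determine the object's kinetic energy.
KE = ½mv² = ½(15)(25)² = 4687.5 J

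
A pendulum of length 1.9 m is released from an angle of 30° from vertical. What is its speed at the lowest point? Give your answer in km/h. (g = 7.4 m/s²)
h = L(1 − cosθ) = 1.9(1 − cos30°) = 0.254552 m
v = √(2gh) = √(2·7.4·0.254552) = 1.94097 m/s = 6.987 km/h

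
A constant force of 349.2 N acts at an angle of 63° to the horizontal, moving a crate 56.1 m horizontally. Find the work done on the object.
W = F·d·cosθ = (349.2)(56.1)cos(63°) = 8894 J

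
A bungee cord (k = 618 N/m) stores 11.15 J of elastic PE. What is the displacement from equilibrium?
x = √(2·PE/k) = √(2·11.15/618) = 0.19 m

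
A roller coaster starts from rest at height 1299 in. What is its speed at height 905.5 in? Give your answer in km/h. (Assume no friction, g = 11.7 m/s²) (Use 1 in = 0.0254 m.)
Convert to SI: h₁−h₂ = 9.9949 m
mgh₁ = mgh₂ + ½mv² ⇒ v = √(2g(h₁−h₂)) = √(2·11.7·9.9949) = 15.2932 m/s = 55.06 km/h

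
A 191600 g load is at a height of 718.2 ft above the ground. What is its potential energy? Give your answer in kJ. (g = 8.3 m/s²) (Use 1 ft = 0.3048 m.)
Convert to SI: m = 191.6 kg, h = 218.907 m
PE = mgh = (191.6)(8.3)(218.907) = 348124 J = 348.1 kJ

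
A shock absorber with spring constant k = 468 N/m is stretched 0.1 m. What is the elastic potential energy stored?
PE = ½kx² = ½(468)(0.1)² = 2.34 J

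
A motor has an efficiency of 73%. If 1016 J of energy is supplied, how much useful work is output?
W_out = η·W_in = 0.73·1016 = 741.68 J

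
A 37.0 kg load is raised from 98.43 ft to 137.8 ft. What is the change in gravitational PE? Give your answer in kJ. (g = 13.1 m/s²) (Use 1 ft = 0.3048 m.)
Convert to SI: m = 37.0 kg, Δh = 12.0 m
ΔPE = mgΔh = (37.0)(13.1)(12.0) = 5816.39 J = 5.816 kJ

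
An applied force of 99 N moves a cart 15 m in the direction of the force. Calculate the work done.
W = F·d = (99)(15) = 1485 J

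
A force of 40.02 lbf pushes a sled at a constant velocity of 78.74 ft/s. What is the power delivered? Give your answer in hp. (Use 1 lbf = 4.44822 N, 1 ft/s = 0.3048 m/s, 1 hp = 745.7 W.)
Convert to SI: F = 178.018 N, v = 24.0 m/s
P = Fv = (178.018)(24.0) = 4272.42 W = 5.729 hp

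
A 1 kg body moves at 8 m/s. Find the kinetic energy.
KE = ½mv² = ½(1)(8)² = 32.0 J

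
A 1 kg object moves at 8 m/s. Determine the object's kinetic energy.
KE = ½mv² = ½(1)(8)² = 32.0 J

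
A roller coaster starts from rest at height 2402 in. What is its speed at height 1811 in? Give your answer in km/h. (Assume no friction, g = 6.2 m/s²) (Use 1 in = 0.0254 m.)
Convert to SI: h₁−h₂ = 15.0114 m
mgh₁ = mgh₂ + ½mv² ⇒ v = √(2g(h₁−h₂)) = √(2·6.2·15.0114) = 13.6434 m/s = 49.12 km/h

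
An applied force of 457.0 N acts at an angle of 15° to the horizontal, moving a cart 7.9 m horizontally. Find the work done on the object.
W = F·d·cosθ = (457.0)(7.9)cos(15°) = 3487 J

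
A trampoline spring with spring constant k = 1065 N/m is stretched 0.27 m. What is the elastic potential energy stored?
PE = ½kx² = ½(1065)(0.27)² = 38.82 J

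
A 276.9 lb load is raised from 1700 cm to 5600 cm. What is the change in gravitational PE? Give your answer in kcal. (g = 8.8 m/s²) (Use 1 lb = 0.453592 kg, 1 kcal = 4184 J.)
Convert to SI: m = 125.6 kg, Δh = 39.0 m
ΔPE = mgΔh = (125.6)(8.8)(39.0) = 43105.8 J = 10.3 kcal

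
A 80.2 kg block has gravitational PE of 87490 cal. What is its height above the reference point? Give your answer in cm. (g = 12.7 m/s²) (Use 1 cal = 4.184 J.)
Convert to SI: m = 80.2 kg, PE = 366058 J
h = PE/(mg) = 366058/(80.2·12.7) = 359.395 m = 35940 cm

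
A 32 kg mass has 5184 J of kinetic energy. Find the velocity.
v = √(2·KE/m) = √(2·5184/32) = 18.0 m/s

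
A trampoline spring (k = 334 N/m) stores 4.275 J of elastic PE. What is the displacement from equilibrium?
x = √(2·PE/k) = √(2·4.275/334) = 0.16 m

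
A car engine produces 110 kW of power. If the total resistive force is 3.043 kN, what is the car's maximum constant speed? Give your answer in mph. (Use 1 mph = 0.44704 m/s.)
Convert to SI: F = 3043.0 N
P = Fv ⇒ v = P/F = 110000 W/3043.0 N = 36.1485 m/s = 80.86 mph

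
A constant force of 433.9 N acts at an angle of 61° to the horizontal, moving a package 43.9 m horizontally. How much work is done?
W = F·d·cosθ = (433.9)(43.9)cos(61°) = 9235 J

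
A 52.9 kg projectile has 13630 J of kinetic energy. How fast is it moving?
v = √(2·KE/m) = √(2·13630/52.9) = 22.7 m/s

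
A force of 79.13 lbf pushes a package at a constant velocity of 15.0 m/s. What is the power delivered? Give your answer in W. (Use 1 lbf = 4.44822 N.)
Convert to SI: F = 351.988 N, v = 15.0 m/s
P = Fv = (351.988)(15.0) = 5280 W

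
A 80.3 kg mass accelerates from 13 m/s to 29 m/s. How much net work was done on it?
W = ΔKE = ½m(v₂² − v₁²) = ½(80.3)(29² − 13²) = 26980.8 J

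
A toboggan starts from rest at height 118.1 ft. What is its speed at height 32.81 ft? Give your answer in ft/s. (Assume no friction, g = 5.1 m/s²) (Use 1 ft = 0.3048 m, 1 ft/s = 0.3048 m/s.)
Convert to SI: h₁−h₂ = 25.9964 m
mgh₁ = mgh₂ + ½mv² ⇒ v = √(2g(h₁−h₂)) = √(2·5.1·25.9964) = 16.2838 m/s = 53.42 ft/s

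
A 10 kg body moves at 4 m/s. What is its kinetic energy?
KE = ½mv² = ½(10)(4)² = 80.0 J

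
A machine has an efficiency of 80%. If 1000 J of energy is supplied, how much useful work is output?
W_out = η·W_in = 0.8·1000 = 800.0 J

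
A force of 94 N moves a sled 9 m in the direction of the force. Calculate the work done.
W = F·d = (94)(9) = 846.0 J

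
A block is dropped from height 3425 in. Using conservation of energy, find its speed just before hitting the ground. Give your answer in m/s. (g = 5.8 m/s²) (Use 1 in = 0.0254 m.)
Convert to SI: h = 86.995 m
mgh = ½mv² ⇒ v = √(2gh) = √(2·5.8·86.995) = 31.77 m/s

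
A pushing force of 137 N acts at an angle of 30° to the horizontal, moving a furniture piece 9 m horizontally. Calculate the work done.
W = F·d·cosθ = (137)(9)cos(30°) = 1068 J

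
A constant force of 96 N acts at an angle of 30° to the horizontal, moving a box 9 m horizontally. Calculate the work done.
W = F·d·cosθ = (96)(9)cos(30°) = 748.2 J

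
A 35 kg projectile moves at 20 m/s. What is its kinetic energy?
KE = ½mv² = ½(35)(20)² = 7000.0 J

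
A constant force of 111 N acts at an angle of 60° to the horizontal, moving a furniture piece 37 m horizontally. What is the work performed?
W = F·d·cosθ = (111)(37)cos(60°) = 2054 J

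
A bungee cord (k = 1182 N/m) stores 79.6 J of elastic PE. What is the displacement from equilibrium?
x = √(2·PE/k) = √(2·79.6/1182) = 0.367 m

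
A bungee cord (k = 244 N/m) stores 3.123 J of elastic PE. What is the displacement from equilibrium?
x = √(2·PE/k) = √(2·3.123/244) = 0.16 m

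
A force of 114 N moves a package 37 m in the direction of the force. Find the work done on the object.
W = F·d = (114)(37) = 4218 J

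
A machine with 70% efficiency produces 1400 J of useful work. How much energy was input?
W_in = W_out/η = 1400/0.7 = 2000 J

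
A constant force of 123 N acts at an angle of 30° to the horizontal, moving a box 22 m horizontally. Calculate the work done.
W = F·d·cosθ = (123)(22)cos(30°) = 2343 J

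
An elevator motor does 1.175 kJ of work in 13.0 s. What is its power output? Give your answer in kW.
Convert to SI: W = 1175.0 J, t = 13.0 s
P = W/t = 1175.0/13.0 = 90.3846 W = 0.09038 kW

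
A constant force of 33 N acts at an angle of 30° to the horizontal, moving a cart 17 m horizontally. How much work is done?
W = F·d·cosθ = (33)(17)cos(30°) = 485.8 J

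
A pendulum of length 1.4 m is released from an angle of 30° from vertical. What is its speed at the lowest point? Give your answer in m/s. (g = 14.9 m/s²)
h = L(1 − cosθ) = 1.4(1 − cos30°) = 0.187564 m
v = √(2gh) = √(2·14.9·0.187564) = 2.364 m/s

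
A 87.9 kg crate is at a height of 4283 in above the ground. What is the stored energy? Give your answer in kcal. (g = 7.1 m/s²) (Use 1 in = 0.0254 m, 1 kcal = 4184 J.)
Convert to SI: m = 87.9 kg, h = 108.788 m
PE = mgh = (87.9)(7.1)(108.788) = 67893.6 J = 16.23 kcal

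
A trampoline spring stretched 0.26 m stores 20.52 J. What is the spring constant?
k = 2·PE/x² = 2·20.52/(0.26)² = 607.1 N/m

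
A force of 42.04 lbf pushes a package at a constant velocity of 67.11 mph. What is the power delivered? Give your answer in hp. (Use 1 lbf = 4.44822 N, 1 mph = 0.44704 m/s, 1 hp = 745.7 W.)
Convert to SI: F = 187.003 N, v = 30.0009 m/s
P = Fv = (187.003)(30.0009) = 5610.25 W = 7.523 hp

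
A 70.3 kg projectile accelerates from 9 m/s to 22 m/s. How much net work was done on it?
W = ΔKE = ½m(v₂² − v₁²) = ½(70.3)(22² − 9²) = 14165.45 J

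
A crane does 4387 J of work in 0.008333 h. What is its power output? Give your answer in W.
Convert to SI: W = 4387.0 J, t = 29.9988 s
P = W/t = 4387.0/29.9988 = 146.2 W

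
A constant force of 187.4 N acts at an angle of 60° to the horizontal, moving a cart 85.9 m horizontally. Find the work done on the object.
W = F·d·cosθ = (187.4)(85.9)cos(60°) = 8049 J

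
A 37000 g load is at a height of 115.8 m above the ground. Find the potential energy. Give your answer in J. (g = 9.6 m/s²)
Convert to SI: m = 37.0 kg, h = 115.8 m
PE = mgh = (37.0)(9.6)(115.8) = 41130 J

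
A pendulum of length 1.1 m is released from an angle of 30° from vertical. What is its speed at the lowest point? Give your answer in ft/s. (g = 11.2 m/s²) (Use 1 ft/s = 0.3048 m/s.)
h = L(1 − cosθ) = 1.1(1 − cos30°) = 0.147372 m
v = √(2gh) = √(2·11.2·0.147372) = 1.8169 m/s = 5.961 ft/s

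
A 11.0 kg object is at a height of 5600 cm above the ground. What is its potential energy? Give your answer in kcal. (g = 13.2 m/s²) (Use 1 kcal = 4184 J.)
Convert to SI: m = 11.0 kg, h = 56.0 m
PE = mgh = (11.0)(13.2)(56.0) = 8131.2 J = 1.943 kcal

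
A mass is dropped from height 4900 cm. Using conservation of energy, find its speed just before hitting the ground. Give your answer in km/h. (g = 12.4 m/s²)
Convert to SI: h = 49.0 m
mgh = ½mv² ⇒ v = √(2gh) = √(2·12.4·49.0) = 34.8597 m/s = 125.5 km/h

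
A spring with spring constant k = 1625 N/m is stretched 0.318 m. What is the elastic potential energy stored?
PE = ½kx² = ½(1625)(0.318)² = 82.16 J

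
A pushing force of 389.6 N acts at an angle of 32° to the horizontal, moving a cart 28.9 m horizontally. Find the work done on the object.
W = F·d·cosθ = (389.6)(28.9)cos(32°) = 9549 J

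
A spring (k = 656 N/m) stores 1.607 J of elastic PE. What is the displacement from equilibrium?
x = √(2·PE/k) = √(2·1.607/656) = 0.07 m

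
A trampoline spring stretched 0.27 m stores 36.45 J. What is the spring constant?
k = 2·PE/x² = 2·36.45/(0.27)² = 1000 N/m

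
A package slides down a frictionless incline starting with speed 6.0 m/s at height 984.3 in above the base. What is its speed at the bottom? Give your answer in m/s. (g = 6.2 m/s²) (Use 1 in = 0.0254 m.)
Convert to SI: v₀ = 6.0 m/s, h = 25.0012 m
½mv₀² + mgh = ½mv² ⇒ v = √(v₀² + 2gh) = √(6.0² + 2·6.2·25.0012) = 18.6 m/s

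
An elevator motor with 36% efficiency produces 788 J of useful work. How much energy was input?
W_in = W_out/η = 788/0.36 = 2189 J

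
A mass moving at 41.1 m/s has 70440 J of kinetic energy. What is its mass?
m = 2·KE/v² = 2·70440/(41.1)² = 83.4 kg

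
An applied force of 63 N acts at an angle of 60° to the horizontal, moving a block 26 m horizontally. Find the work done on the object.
W = F·d·cosθ = (63)(26)cos(60°) = 819.0 J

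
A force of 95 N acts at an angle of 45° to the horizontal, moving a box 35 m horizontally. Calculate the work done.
W = F·d·cosθ = (95)(35)cos(45°) = 2351 J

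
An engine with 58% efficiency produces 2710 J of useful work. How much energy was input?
W_in = W_out/η = 2710/0.58 = 4672 J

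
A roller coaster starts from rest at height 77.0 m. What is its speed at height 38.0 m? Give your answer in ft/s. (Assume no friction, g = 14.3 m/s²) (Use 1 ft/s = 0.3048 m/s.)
mgh₁ = mgh₂ + ½mv² ⇒ v = √(2g(h₁−h₂)) = √(2·14.3·39.0) = 33.3976 m/s = 109.6 ft/s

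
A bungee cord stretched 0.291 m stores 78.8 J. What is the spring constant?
k = 2·PE/x² = 2·78.8/(0.291)² = 1861 N/m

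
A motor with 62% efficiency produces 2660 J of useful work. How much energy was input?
W_in = W_out/η = 2660/0.62 = 4290 J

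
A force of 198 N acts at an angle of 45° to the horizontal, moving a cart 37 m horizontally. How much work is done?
W = F·d·cosθ = (198)(37)cos(45°) = 5180 J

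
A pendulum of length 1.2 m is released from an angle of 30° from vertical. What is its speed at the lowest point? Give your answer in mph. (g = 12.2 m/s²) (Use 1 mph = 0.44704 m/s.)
h = L(1 − cosθ) = 1.2(1 − cos30°) = 0.16077 m
v = √(2gh) = √(2·12.2·0.16077) = 1.9806 m/s = 4.43 mph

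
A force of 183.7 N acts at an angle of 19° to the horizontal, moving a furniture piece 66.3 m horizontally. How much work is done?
W = F·d·cosθ = (183.7)(66.3)cos(19°) = 11520 J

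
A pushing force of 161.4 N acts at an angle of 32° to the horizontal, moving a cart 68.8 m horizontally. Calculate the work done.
W = F·d·cosθ = (161.4)(68.8)cos(32°) = 9417 J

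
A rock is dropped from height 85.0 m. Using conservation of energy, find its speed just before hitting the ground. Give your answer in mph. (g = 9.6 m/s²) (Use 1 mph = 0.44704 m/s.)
mgh = ½mv² ⇒ v = √(2gh) = √(2·9.6·85.0) = 40.398 m/s = 90.37 mph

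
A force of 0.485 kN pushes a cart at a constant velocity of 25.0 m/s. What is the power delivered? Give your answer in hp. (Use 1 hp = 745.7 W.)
Convert to SI: F = 485.0 N, v = 25.0 m/s
P = Fv = (485.0)(25.0) = 12125.0 W = 16.26 hp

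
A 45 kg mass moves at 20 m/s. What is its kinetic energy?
KE = ½mv² = ½(45)(20)² = 9000.0 J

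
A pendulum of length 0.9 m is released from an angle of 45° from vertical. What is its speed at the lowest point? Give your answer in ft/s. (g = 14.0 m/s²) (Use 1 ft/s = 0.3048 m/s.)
h = L(1 − cosθ) = 0.9(1 − cos45°) = 0.263604 m
v = √(2gh) = √(2·14.0·0.263604) = 2.71678 m/s = 8.913 ft/s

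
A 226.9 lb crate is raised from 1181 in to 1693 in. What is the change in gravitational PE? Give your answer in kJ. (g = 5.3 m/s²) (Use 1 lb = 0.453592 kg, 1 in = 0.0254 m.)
Convert to SI: m = 102.92 kg, Δh = 13.0048 m
ΔPE = mgΔh = (102.92)(5.3)(13.0048) = 7093.81 J = 7.094 kJ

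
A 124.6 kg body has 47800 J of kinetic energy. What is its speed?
v = √(2·KE/m) = √(2·47800/124.6) = 27.7 m/s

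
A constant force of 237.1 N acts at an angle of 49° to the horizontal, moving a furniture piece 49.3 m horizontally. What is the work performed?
W = F·d·cosθ = (237.1)(49.3)cos(49°) = 7669 J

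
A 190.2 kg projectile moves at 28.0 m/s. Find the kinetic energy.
KE = ½mv² = ½(190.2)(28.0)² = 74560 J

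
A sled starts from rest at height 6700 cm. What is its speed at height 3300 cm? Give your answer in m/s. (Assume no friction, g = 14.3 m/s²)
Convert to SI: h₁−h₂ = 34.0 m
mgh₁ = mgh₂ + ½mv² ⇒ v = √(2g(h₁−h₂)) = √(2·14.3·34.0) = 31.18 m/s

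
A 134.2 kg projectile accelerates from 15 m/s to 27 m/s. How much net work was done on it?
W = ΔKE = ½m(v₂² − v₁²) = ½(134.2)(27² − 15²) = 33818.4 J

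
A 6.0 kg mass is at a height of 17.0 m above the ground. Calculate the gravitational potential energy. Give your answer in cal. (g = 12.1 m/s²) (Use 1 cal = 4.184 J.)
PE = mgh = (6.0)(12.1)(17.0) = 1234.2 J = 295.0 cal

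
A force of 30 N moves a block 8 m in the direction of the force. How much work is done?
W = F·d = (30)(8) = 240.0 J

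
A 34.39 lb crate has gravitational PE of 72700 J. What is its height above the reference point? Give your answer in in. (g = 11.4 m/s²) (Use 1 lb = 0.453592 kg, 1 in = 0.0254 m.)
Convert to SI: m = 15.599 kg, PE = 72700.0 J
h = PE/(mg) = 72700.0/(15.599·11.4) = 408.82 m = 16100 in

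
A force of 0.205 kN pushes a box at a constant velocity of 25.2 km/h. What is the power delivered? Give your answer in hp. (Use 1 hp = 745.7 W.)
Convert to SI: F = 205.0 N, v = 7.0 m/s
P = Fv = (205.0)(7.0) = 1435.0 W = 1.924 hp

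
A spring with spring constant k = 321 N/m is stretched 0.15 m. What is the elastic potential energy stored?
PE = ½kx² = ½(321)(0.15)² = 3.611 J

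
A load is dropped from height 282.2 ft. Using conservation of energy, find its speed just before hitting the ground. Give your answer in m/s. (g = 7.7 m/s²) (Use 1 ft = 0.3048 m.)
Convert to SI: h = 86.0146 m
mgh = ½mv² ⇒ v = √(2gh) = √(2·7.7·86.0146) = 36.4 m/s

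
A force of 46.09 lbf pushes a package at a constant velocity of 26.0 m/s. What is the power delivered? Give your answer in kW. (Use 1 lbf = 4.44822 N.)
Convert to SI: F = 205.018 N, v = 26.0 m/s
P = Fv = (205.018)(26.0) = 5330.48 W = 5.33 kW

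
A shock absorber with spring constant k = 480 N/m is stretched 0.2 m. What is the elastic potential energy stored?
PE = ½kx² = ½(480)(0.2)² = 9.6 J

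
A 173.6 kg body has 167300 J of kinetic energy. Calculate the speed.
v = √(2·KE/m) = √(2·167300/173.6) = 43.9 m/s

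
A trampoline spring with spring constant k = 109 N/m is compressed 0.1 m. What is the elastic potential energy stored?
PE = ½kx² = ½(109)(0.1)² = 0.545 J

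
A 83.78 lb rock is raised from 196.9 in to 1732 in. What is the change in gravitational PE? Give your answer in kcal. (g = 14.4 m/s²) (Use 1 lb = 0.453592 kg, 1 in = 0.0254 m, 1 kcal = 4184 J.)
Convert to SI: m = 38.0019 kg, Δh = 38.9915 m
ΔPE = mgΔh = (38.0019)(14.4)(38.9915) = 21337.3 J = 5.1 kcal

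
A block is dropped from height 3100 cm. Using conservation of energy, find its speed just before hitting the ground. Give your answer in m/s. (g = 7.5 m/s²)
Convert to SI: h = 31.0 m
mgh = ½mv² ⇒ v = √(2gh) = √(2·7.5·31.0) = 21.56 m/s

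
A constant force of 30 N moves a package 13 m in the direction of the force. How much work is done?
W = F·d = (30)(13) = 390.0 J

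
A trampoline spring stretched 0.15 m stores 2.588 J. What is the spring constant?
k = 2·PE/x² = 2·2.588/(0.15)² = 230.0 N/m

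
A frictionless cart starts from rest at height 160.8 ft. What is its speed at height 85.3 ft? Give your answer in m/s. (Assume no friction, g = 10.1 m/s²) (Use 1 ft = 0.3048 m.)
Convert to SI: h₁−h₂ = 23.0124 m
mgh₁ = mgh₂ + ½mv² ⇒ v = √(2g(h₁−h₂)) = √(2·10.1·23.0124) = 21.56 m/s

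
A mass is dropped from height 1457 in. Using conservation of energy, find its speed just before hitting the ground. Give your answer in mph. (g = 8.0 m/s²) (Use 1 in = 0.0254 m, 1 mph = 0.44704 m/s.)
Convert to SI: h = 37.0078 m
mgh = ½mv² ⇒ v = √(2gh) = √(2·8.0·37.0078) = 24.3336 m/s = 54.43 mph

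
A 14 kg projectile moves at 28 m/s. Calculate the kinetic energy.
KE = ½mv² = ½(14)(28)² = 5488.0 J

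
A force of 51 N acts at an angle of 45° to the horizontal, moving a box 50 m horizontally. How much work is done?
W = F·d·cosθ = (51)(50)cos(45°) = 1803 J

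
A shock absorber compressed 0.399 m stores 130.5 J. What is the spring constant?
k = 2·PE/x² = 2·130.5/(0.399)² = 1639 N/m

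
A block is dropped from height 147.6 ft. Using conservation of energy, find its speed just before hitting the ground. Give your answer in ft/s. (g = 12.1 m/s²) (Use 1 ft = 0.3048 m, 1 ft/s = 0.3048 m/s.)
Convert to SI: h = 44.9885 m
mgh = ½mv² ⇒ v = √(2gh) = √(2·12.1·44.9885) = 32.9958 m/s = 108.3 ft/s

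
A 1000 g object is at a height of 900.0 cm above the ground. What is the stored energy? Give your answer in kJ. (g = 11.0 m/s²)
Convert to SI: m = 1.0 kg, h = 9.0 m
PE = mgh = (1.0)(11.0)(9.0) = 99.0 J = 0.099 kJ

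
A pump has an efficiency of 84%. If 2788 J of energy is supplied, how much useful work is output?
W_out = η·W_in = 0.84·2788 = 2341.92 J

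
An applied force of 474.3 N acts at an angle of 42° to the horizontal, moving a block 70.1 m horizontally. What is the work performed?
W = F·d·cosθ = (474.3)(70.1)cos(42°) = 24710 J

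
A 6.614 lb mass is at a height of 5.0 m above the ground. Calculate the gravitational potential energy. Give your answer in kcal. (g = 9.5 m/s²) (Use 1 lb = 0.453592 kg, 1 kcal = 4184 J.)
Convert to SI: m = 3.00006 kg, h = 5.0 m
PE = mgh = (3.00006)(9.5)(5.0) = 142.503 J = 0.03406 kcal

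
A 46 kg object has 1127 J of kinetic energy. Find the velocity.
v = √(2·KE/m) = √(2·1127/46) = 7.0 m/s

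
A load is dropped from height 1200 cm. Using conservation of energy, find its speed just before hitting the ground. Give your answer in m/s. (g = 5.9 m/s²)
Convert to SI: h = 12.0 m
mgh = ½mv² ⇒ v = √(2gh) = √(2·5.9·12.0) = 11.9 m/s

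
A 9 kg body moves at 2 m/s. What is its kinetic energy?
KE = ½mv² = ½(9)(2)² = 18.0 J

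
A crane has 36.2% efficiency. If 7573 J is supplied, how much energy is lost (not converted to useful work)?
W_lost = W_in(1 − η) = 7573·(1 − 0.362) = 4832 J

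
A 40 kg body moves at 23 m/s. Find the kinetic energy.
KE = ½mv² = ½(40)(23)² = 10580.0 J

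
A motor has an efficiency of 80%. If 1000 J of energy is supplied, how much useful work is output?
W_out = η·W_in = 0.8·1000 = 800.0 J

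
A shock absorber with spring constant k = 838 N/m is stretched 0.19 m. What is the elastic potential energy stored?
PE = ½kx² = ½(838)(0.19)² = 15.13 J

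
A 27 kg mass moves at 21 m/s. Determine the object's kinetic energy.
KE = ½mv² = ½(27)(21)² = 5953.5 J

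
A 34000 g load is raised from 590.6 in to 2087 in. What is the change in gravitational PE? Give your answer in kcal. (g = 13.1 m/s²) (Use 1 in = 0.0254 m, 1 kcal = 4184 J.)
Convert to SI: m = 34.0 kg, Δh = 38.0086 m
ΔPE = mgΔh = (34.0)(13.1)(38.0086) = 16929.0 J = 4.046 kcal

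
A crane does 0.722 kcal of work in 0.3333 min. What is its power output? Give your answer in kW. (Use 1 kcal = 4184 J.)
Convert to SI: W = 3020.85 J, t = 19.998 s
P = W/t = 3020.85/19.998 = 151.058 W = 0.1511 kW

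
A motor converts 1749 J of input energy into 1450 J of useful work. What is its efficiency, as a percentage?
η = W_out/W_in = 1450/1749 = 82.9%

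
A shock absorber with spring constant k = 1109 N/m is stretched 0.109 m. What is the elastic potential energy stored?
PE = ½kx² = ½(1109)(0.109)² = 6.588 J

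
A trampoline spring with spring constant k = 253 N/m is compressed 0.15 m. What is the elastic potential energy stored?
PE = ½kx² = ½(253)(0.15)² = 2.846 J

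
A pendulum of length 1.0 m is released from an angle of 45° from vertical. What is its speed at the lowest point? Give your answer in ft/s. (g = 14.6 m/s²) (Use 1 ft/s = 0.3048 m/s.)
h = L(1 − cosθ) = 1.0(1 − cos45°) = 0.292893 m
v = √(2gh) = √(2·14.6·0.292893) = 2.92446 m/s = 9.595 ft/s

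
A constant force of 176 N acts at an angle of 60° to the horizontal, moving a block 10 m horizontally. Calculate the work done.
W = F·d·cosθ = (176)(10)cos(60°) = 880.0 J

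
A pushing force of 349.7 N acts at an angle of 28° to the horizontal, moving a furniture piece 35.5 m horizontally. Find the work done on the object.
W = F·d·cosθ = (349.7)(35.5)cos(28°) = 10960 J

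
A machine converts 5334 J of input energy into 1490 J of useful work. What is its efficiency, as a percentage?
η = W_out/W_in = 1490/5334 = 27.93%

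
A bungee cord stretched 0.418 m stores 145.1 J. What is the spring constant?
k = 2·PE/x² = 2·145.1/(0.418)² = 1661 N/m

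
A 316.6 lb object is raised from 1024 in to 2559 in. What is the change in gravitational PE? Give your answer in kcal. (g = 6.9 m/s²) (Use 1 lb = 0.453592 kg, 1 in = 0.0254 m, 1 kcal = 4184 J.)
Convert to SI: m = 143.607 kg, Δh = 38.989 m
ΔPE = mgΔh = (143.607)(6.9)(38.989) = 38633.8 J = 9.234 kcal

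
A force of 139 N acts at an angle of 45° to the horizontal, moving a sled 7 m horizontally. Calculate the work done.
W = F·d·cosθ = (139)(7)cos(45°) = 688.0 J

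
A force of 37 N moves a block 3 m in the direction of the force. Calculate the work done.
W = F·d = (37)(3) = 111.0 J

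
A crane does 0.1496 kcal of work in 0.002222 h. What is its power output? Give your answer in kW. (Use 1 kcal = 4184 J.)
Convert to SI: W = 625.926 J, t = 7.9992 s
P = W/t = 625.926/7.9992 = 78.2486 W = 0.07825 kW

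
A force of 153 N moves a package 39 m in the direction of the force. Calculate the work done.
W = F·d = (153)(39) = 5967 J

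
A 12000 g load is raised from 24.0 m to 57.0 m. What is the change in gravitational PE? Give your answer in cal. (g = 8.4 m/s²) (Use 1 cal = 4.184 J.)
Convert to SI: m = 12.0 kg, Δh = 33.0 m
ΔPE = mgΔh = (12.0)(8.4)(33.0) = 3326.4 J = 795.0 cal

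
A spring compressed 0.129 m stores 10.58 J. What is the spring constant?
k = 2·PE/x² = 2·10.58/(0.129)² = 1272 N/m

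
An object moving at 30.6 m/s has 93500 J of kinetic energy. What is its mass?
m = 2·KE/v² = 2·93500/(30.6)² = 199.7 kg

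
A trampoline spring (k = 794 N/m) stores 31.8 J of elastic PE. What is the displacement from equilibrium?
x = √(2·PE/k) = √(2·31.8/794) = 0.283 m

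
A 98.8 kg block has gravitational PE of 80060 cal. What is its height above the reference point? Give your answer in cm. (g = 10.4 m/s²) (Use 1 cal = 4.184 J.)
Convert to SI: m = 98.8 kg, PE = 334971 J
h = PE/(mg) = 334971/(98.8·10.4) = 326.0 m = 32600 cm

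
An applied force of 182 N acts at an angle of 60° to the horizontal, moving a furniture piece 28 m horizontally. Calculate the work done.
W = F·d·cosθ = (182)(28)cos(60°) = 2548 J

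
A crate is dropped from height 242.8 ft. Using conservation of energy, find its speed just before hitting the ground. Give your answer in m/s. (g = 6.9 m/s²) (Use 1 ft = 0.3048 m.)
Convert to SI: h = 74.0054 m
mgh = ½mv² ⇒ v = √(2gh) = √(2·6.9·74.0054) = 31.96 m/s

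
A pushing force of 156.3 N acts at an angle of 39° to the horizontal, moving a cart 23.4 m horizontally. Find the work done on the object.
W = F·d·cosθ = (156.3)(23.4)cos(39°) = 2842 J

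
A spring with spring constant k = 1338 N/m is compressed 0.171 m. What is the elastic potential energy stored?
PE = ½kx² = ½(1338)(0.171)² = 19.56 J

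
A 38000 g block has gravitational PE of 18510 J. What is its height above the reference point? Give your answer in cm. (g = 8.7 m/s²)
Convert to SI: m = 38.0 kg, PE = 18510.0 J
h = PE/(mg) = 18510.0/(38.0·8.7) = 55.9891 m = 5599 cm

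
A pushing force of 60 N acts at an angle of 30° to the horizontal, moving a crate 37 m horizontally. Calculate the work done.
W = F·d·cosθ = (60)(37)cos(30°) = 1923 J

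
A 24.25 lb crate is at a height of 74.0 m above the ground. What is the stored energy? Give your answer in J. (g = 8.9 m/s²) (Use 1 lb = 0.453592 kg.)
Convert to SI: m = 10.9996 kg, h = 74.0 m
PE = mgh = (10.9996)(8.9)(74.0) = 7244 J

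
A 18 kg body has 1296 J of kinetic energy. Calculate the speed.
v = √(2·KE/m) = √(2·1296/18) = 12.0 m/s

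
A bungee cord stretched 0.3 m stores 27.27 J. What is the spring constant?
k = 2·PE/x² = 2·27.27/(0.3)² = 606.0 N/m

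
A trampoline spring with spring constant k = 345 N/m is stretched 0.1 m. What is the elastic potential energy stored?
PE = ½kx² = ½(345)(0.1)² = 1.725 J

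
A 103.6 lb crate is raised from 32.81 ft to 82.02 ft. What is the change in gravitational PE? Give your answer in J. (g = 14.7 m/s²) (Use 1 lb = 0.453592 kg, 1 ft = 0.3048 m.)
Convert to SI: m = 46.9921 kg, Δh = 14.9992 m
ΔPE = mgΔh = (46.9921)(14.7)(14.9992) = 10360 J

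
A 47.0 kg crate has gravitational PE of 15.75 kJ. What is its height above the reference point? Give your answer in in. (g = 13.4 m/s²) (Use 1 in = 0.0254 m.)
Convert to SI: m = 47.0 kg, PE = 15750.0 J
h = PE/(mg) = 15750.0/(47.0·13.4) = 25.0079 m = 984.6 in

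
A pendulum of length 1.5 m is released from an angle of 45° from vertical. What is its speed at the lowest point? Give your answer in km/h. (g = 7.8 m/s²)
h = L(1 − cosθ) = 1.5(1 − cos45°) = 0.43934 m
v = √(2gh) = √(2·7.8·0.43934) = 2.61796 m/s = 9.425 km/h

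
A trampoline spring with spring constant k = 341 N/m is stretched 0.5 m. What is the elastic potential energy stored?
PE = ½kx² = ½(341)(0.5)² = 42.63 J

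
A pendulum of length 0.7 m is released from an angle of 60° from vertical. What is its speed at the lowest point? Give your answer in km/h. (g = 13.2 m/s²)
h = L(1 − cosθ) = 0.7(1 − cos60°) = 0.35 m
v = √(2gh) = √(2·13.2·0.35) = 3.03974 m/s = 10.94 km/h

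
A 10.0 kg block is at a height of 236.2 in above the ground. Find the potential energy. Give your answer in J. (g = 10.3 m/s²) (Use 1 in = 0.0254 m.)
Convert to SI: m = 10.0 kg, h = 5.99948 m
PE = mgh = (10.0)(10.3)(5.99948) = 617.9 J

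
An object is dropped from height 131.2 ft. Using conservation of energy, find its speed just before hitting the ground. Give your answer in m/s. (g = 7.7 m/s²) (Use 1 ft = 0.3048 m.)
Convert to SI: h = 39.9898 m
mgh = ½mv² ⇒ v = √(2gh) = √(2·7.7·39.9898) = 24.82 m/s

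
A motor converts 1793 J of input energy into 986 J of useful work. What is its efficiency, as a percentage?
η = W_out/W_in = 986/1793 = 54.99%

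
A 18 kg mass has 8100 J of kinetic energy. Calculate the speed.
v = √(2·KE/m) = √(2·8100/18) = 30.0 m/s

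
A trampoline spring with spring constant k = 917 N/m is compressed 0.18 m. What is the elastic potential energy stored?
PE = ½kx² = ½(917)(0.18)² = 14.86 J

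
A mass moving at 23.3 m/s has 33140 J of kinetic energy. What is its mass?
m = 2·KE/v² = 2·33140/(23.3)² = 122.1 kg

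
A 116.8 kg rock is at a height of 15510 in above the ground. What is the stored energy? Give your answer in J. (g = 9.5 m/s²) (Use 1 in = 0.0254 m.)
Convert to SI: m = 116.8 kg, h = 393.954 m
PE = mgh = (116.8)(9.5)(393.954) = 437100 J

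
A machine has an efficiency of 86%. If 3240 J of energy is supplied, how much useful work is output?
W_out = η·W_in = 0.86·3240 = 2786.4 J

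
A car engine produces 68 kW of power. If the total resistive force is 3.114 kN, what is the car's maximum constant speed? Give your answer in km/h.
Convert to SI: F = 3114.0 N
P = Fv ⇒ v = P/F = 68000 W/3114.0 N = 21.8369 m/s = 78.61 km/h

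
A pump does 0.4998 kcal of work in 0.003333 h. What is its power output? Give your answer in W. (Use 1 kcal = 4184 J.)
Convert to SI: W = 2091.16 J, t = 11.9988 s
P = W/t = 2091.16/11.9988 = 174.3 W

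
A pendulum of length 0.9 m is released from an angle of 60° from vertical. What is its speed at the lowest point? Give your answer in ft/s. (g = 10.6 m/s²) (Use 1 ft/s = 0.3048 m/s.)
h = L(1 − cosθ) = 0.9(1 − cos60°) = 0.45 m
v = √(2gh) = √(2·10.6·0.45) = 3.08869 m/s = 10.13 ft/s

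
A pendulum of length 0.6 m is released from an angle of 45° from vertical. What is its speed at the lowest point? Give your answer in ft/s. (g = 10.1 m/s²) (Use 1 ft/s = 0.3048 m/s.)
h = L(1 − cosθ) = 0.6(1 − cos45°) = 0.175736 m
v = √(2gh) = √(2·10.1·0.175736) = 1.88411 m/s = 6.181 ft/s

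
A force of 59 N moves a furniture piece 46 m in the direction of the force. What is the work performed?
W = F·d = (59)(46) = 2714 J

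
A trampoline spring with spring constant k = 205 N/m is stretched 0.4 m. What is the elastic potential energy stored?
PE = ½kx² = ½(205)(0.4)² = 16.4 J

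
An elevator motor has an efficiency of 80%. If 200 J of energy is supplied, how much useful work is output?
W_out = η·W_in = 0.8·200 = 160.0 J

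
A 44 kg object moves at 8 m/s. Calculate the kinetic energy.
KE = ½mv² = ½(44)(8)² = 1408.0 J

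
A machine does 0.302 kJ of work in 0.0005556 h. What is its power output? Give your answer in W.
Convert to SI: W = 302.0 J, t = 2.00016 s
P = W/t = 302.0/2.00016 = 151.0 W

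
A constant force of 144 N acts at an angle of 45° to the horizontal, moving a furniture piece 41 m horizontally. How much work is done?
W = F·d·cosθ = (144)(41)cos(45°) = 4175 J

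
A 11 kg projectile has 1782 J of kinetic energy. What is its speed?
v = √(2·KE/m) = √(2·1782/11) = 18.0 m/s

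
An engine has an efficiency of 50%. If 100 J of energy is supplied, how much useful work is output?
W_out = η·W_in = 0.5·100 = 50.0 J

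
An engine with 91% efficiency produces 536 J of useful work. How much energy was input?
W_in = W_out/η = 536/0.91 = 589.0 J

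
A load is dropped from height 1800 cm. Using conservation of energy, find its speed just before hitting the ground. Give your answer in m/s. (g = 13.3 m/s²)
Convert to SI: h = 18.0 m
mgh = ½mv² ⇒ v = √(2gh) = √(2·13.3·18.0) = 21.88 m/s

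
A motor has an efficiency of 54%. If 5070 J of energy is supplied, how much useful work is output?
W_out = η·W_in = 0.54·5070 = 2737.8 J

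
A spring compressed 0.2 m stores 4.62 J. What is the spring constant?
k = 2·PE/x² = 2·4.62/(0.2)² = 231.0 N/m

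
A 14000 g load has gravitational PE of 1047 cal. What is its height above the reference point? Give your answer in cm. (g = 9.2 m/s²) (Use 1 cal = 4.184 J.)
Convert to SI: m = 14.0 kg, PE = 4380.65 J
h = PE/(mg) = 4380.65/(14.0·9.2) = 34.0112 m = 3401 cm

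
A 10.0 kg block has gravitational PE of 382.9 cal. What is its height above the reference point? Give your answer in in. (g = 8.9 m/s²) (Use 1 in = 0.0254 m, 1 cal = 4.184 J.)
Convert to SI: m = 10.0 kg, PE = 1602.05 J
h = PE/(mg) = 1602.05/(10.0·8.9) = 18.0006 m = 708.7 in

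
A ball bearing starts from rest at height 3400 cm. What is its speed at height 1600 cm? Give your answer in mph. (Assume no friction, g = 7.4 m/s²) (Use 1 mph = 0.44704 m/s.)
Convert to SI: h₁−h₂ = 18.0 m
mgh₁ = mgh₂ + ½mv² ⇒ v = √(2g(h₁−h₂)) = √(2·7.4·18.0) = 16.3218 m/s = 36.51 mph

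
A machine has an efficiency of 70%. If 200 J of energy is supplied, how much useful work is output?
W_out = η·W_in = 0.7·200 = 140.0 J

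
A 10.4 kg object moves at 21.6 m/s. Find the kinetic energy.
KE = ½mv² = ½(10.4)(21.6)² = 2426 J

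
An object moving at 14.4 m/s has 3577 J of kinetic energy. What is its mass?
m = 2·KE/v² = 2·3577/(14.4)² = 34.5 kg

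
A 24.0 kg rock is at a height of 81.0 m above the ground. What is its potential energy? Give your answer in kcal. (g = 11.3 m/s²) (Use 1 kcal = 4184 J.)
PE = mgh = (24.0)(11.3)(81.0) = 21967.2 J = 5.25 kcal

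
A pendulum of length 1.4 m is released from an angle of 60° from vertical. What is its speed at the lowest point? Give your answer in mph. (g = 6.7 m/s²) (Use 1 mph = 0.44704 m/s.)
h = L(1 − cosθ) = 1.4(1 − cos60°) = 0.7 m
v = √(2gh) = √(2·6.7·0.7) = 3.06268 m/s = 6.851 mph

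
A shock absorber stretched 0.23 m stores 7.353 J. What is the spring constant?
k = 2·PE/x² = 2·7.353/(0.23)² = 278.0 N/m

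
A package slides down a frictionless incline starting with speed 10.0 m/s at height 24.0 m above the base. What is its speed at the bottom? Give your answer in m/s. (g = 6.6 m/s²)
½mv₀² + mgh = ½mv² ⇒ v = √(v₀² + 2gh) = √(10.0² + 2·6.6·24.0) = 20.42 m/s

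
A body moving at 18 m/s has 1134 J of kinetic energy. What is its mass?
m = 2·KE/v² = 2·1134/(18)² = 7.0 kg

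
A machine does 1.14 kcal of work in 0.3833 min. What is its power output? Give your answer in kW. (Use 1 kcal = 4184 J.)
Convert to SI: W = 4769.76 J, t = 22.998 s
P = W/t = 4769.76/22.998 = 207.399 W = 0.2074 kW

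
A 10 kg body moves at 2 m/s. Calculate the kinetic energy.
KE = ½mv² = ½(10)(2)² = 20.0 J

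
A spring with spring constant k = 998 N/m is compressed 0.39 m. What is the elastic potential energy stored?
PE = ½kx² = ½(998)(0.39)² = 75.9 J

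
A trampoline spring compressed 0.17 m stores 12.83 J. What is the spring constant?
k = 2·PE/x² = 2·12.83/(0.17)² = 887.9 N/m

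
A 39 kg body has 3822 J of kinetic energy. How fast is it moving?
v = √(2·KE/m) = √(2·3822/39) = 14.0 m/s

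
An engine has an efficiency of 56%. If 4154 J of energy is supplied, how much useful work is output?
W_out = η·W_in = 0.56·4154 = 2326.24 J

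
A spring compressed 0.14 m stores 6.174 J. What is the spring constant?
k = 2·PE/x² = 2·6.174/(0.14)² = 630.0 N/m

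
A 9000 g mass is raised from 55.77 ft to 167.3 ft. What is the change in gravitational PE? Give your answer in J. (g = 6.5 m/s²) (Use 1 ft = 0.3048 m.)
Convert to SI: m = 9.0 kg, Δh = 33.9943 m
ΔPE = mgΔh = (9.0)(6.5)(33.9943) = 1989 J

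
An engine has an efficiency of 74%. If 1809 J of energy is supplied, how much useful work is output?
W_out = η·W_in = 0.74·1809 = 1338.66 J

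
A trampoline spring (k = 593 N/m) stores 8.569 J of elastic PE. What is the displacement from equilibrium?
x = √(2·PE/k) = √(2·8.569/593) = 0.17 m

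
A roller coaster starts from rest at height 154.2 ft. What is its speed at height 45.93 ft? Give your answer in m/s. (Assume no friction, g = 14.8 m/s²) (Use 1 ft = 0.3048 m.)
Convert to SI: h₁−h₂ = 33.0007 m
mgh₁ = mgh₂ + ½mv² ⇒ v = √(2g(h₁−h₂)) = √(2·14.8·33.0007) = 31.25 m/s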